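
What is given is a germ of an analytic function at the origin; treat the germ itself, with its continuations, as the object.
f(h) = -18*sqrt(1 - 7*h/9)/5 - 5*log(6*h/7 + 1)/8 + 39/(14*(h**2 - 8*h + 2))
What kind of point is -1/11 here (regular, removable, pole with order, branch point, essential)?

The point is a regular point.

Denominator factors: h**2 - 8*h + 2 = 331/121 at h = -1/11 — none vanishes.
Branch term log(1 - h/(-7/6)): argument at -1/11 is 71/77, nonzero, so -1/11 is not its branch point (a point on a principal cut is still regular for the continued germ).
Branch term sqrt(1 - h/(9/7)): argument at -1/11 is 106/99, nonzero, so -1/11 is not its branch point (a point on a principal cut is still regular for the continued germ).
So the germ continues analytically to -1/11.


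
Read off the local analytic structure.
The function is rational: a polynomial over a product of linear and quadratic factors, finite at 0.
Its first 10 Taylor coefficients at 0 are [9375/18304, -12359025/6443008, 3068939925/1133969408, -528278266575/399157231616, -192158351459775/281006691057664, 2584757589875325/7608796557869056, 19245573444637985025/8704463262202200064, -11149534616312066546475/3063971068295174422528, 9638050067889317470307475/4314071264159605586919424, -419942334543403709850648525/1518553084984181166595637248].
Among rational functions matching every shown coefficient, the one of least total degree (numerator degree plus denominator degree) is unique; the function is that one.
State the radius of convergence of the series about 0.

No rational of total degree below 8 reproduces all 10 coefficients; solving the [1/7] Pade equations on them gives f(β) = (25/13 - 12*β/5)/((β + 11/12)*(β**2 + 3*β/4 + 8/5)**3), whose expansion matches every shown term.
Denominator factor (β + 11/12): pole of order 1 at -11/12, modulus 11/12.
Denominator factor (β**2 + 3*β/4 + 8/5)^3: discriminant -467/80, complex-conjugate roots (-3/8) + ((1/40)*sqrt(2335))*i and (-3/8) - ((1/40)*sqrt(2335))*i; poles of order 3, moduli (2/5)*sqrt(10) and (2/5)*sqrt(10).
The radius of convergence is the smallest modulus among the singular points: 11/12.

The radius of convergence is 11/12.


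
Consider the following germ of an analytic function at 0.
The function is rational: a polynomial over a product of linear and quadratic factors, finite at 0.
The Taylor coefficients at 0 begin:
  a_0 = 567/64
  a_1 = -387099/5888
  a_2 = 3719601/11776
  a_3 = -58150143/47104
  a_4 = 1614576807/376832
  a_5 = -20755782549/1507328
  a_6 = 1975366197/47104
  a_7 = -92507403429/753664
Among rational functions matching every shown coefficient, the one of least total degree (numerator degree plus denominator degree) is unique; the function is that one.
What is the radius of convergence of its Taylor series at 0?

No rational of total degree below 5 reproduces all 8 coefficients; solving the [2/3] Pade equations on them gives f(n) = (7*n**2/12 - 12*n/23 + 7/9)/(n + 4/9)**3, whose expansion matches every shown term.
Denominator factor (n + 4/9)^3: pole of order 3 at -4/9, modulus 4/9.
The radius of convergence is the smallest modulus among the singular points: 4/9.

The radius of convergence is 4/9.


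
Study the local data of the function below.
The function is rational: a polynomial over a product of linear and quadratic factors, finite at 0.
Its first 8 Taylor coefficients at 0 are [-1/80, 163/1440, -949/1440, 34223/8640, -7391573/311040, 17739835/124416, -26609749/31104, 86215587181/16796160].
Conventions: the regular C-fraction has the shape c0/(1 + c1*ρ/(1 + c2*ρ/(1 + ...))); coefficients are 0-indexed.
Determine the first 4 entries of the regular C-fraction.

Taylor coefficients (read off): a_0 = -1/80, a_1 = 163/1440, a_2 = -949/1440, a_3 = 34223/8640.
c0 = a_0 = -1/80. Peel one level at a time: if S = 1 + c*ρ/S' with S'(0) = 1, then c is the ρ-coefficient of S and S' = c*ρ/(S - 1).
S_1 = c0/f = 1 + (163/18)*ρ + (9487/324)*ρ^2 + ...; c1 = 163/18.
S_2 = c1*ρ/(S_1 - 1) = 1 + (-9487/2934)*ρ + (-174743/159414)*ρ^2 + ...; c2 = -9487/2934.
S_3 = c2*ρ/(S_2 - 1) = 1 + (-524229/1546381)*ρ + ...; c3 = -524229/1546381.

The regular C-fraction coefficients are [-1/80, 163/18, -9487/2934, -524229/1546381].


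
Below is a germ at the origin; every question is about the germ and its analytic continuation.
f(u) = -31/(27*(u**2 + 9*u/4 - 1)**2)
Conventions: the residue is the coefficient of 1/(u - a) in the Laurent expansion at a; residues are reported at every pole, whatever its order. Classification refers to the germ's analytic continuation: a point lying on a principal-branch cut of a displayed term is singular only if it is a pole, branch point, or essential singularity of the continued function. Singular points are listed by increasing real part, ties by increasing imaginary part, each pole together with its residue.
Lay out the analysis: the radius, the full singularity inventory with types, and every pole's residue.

Denominator factor (u**2 + 9*u/4 - 1)^2: discriminant 145/16, real irrational roots -9/8 + (1/8)*sqrt(145) and -9/8 - (1/8)*sqrt(145); poles of order 2, moduli -9/8 + (1/8)*sqrt(145) and 9/8 + (1/8)*sqrt(145).
The radius of convergence is the smallest modulus among the singular points: -9/8 + (1/8)*sqrt(145).
The factor u**2 + 9*u/4 - 1 splits as (u - a)(u - a') with a = -9/8 - (1/8)*sqrt(145), a' = -9/8 + (1/8)*sqrt(145). At the order-2 pole a set g(u) = (u - a)^2*f(u) = [-31/27] / (u - a')^2.
Order-2 pole: residue = g'(a); g'(-9/8 - (1/8)*sqrt(145)) = -(3968/567675)*sqrt(145), so the residue is -(3968/567675)*sqrt(145).
The factor u**2 + 9*u/4 - 1 splits as (u - a)(u - a') with a = -9/8 + (1/8)*sqrt(145), a' = -9/8 - (1/8)*sqrt(145). At the order-2 pole a set g(u) = (u - a)^2*f(u) = [-31/27] / (u - a')^2.
Order-2 pole: residue = g'(a); g'(-9/8 + (1/8)*sqrt(145)) = (3968/567675)*sqrt(145), so the residue is (3968/567675)*sqrt(145).
List the singular points by increasing real part (a conjugate pair: the negative imaginary part first).

Radius of convergence at 0: -9/8 + (1/8)*sqrt(145).
At -9/8 - (1/8)*sqrt(145): a pole of order 2; residue -(3968/567675)*sqrt(145).
At -9/8 + (1/8)*sqrt(145): a pole of order 2; residue (3968/567675)*sqrt(145).


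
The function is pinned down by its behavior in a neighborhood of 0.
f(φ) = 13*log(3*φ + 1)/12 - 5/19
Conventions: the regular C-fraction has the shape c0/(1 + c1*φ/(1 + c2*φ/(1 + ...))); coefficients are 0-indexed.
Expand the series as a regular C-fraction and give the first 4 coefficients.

The regular C-fraction coefficients are [-5/19, 247/20, -217/20, -15/217].

Taylor coefficients (expand at 0): a_0 = -5/19, a_1 = 13/4, a_2 = -39/8, a_3 = 39/4.
c0 = a_0 = -5/19. Peel one level at a time: if S = 1 + c*φ/S' with S'(0) = 1, then c is the φ-coefficient of S and S' = c*φ/(S - 1).
S_1 = c0/f = 1 + (247/20)*φ + (53599/400)*φ^2 + ...; c1 = 247/20.
S_2 = c1*φ/(S_1 - 1) = 1 + (-217/20)*φ + (-3/4)*φ^2 + ...; c2 = -217/20.
S_3 = c2*φ/(S_2 - 1) = 1 + (-15/217)*φ + ...; c3 = -15/217.


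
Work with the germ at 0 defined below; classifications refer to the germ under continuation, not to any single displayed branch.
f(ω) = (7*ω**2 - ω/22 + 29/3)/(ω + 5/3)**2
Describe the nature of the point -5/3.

The denominator factor ω + 5/3 vanishes at -5/3 and appears to the power 2; the numerator there equals 5779/198, nonzero, and no other factor vanishes.
Hence a pole whose order is the multiplicity, 2.

The point is a pole of order 2.


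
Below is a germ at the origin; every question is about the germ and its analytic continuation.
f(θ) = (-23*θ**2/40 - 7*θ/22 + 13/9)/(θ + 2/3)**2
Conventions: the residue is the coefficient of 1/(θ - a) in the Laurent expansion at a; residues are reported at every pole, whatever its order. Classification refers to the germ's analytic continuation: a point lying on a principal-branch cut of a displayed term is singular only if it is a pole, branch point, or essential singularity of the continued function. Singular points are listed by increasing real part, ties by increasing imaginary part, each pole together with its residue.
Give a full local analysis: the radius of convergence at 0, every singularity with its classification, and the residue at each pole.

Radius of convergence at 0: 2/3.
At -2/3: a pole of order 2; residue 74/165.

Denominator factor (θ + 2/3)^2: pole of order 2 at -2/3, modulus 2/3.
The radius of convergence is the smallest modulus among the singular points: 2/3.
At the order-2 pole -2/3 set g(θ) = (θ - (-2/3))^2*f(θ) = -23*θ**2/40 - 7*θ/22 + 13/9.
Order-2 pole: residue = g'(a); g'(-2/3) = 74/165, so the residue is 74/165.


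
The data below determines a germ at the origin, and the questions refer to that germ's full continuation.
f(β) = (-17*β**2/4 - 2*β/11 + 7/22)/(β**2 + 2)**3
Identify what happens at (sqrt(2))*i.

The point is a pole of order 3.

The denominator factor β**2 + 2 vanishes at (sqrt(2))*i and appears to the power 3; the numerator there equals (97/11) - ((2/11)*sqrt(2))*i, nonzero, and no other factor vanishes.
Hence a pole whose order is the multiplicity, 3.


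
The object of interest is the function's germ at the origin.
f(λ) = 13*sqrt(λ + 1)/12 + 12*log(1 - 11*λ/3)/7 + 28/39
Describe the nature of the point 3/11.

The point is a logarithmic branch point.

The term (12/7)*log(1 - λ/(3/11)) has argument 1 - 3/11/(3/11) = 0 at 3/11: a logarithmic (infinitely-sheeted) branch point; the remaining terms are analytic or single-valued there.


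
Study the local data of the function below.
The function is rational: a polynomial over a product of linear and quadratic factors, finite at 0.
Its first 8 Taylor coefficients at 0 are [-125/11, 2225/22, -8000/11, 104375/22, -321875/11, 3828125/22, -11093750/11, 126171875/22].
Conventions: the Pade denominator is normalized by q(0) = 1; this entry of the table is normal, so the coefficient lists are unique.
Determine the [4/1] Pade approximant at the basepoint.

The Pade approximant has numerator coefficients [-125/11, 38025/1133, -570375/4532, 950625/2266, -4753125/4532]; denominator coefficients [1, 1225/206].

Taylor coefficients needed (read off): a_0 = -125/11, a_1 = 2225/22, a_2 = -8000/11, a_3 = 104375/22, a_4 = -321875/11, a_5 = 3828125/22.
Write the denominator as Q(η) = 1 + q1*η. Requiring Q*f - P = O(η^6) with deg P <= 4 kills the coefficients of η^5..η^5 in Q*f:
  η^5: a_5 + q1*a_4 = 0, i.e. 3828125/22 + (-321875/11)*q1 = 0.
Solving this linear system: q1 = 1225/206.
The numerator is Q*f truncated at degree 4: P0 = a_0 = -125/11; P1 = a_1 + q1*a_0 = 38025/1133; P2 = a_2 + q1*a_1 = -570375/4532; P3 = a_3 + q1*a_2 = 950625/2266; P4 = a_4 + q1*a_3 = -4753125/4532.


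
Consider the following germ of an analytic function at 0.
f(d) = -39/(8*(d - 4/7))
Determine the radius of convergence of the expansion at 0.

The radius of convergence is 4/7.

Denominator factor (d - 4/7): pole of order 1 at 4/7, modulus 4/7.
The radius of convergence is the smallest modulus among the singular points: 4/7.


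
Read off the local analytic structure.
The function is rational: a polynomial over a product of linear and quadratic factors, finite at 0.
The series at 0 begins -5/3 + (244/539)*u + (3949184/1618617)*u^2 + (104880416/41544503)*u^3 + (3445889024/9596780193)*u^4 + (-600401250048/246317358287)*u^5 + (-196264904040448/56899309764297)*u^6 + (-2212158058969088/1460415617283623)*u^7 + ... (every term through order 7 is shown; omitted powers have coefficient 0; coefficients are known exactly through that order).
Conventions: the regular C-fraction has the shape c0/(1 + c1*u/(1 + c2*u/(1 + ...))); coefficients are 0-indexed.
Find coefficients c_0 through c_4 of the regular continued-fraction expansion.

The regular C-fraction coefficients are [-5/3, 732/2695, -3299708/582855, 8136575510/1962501333, -2562/824927].

Taylor coefficients (read off): a_0 = -5/3, a_1 = 244/539, a_2 = 3949184/1618617, a_3 = 104880416/41544503, a_4 = 3445889024/9596780193.
c0 = a_0 = -5/3. Peel one level at a time: if S = 1 + c*u/S' with S'(0) = 1, then c is the u-coefficient of S and S' = c*u/(S - 1).
S_1 = c0/f = 1 + (732/2695)*u + (13198832/8583575)*u^2 + ...; c1 = 732/2695.
S_2 = c1*u/(S_1 - 1) = 1 + (-3299708/582855)*u + (929894344/39617487)*u^2 + ...; c2 = -3299708/582855.
S_3 = c2*u/(S_2 - 1) = 1 + (8136575510/1962501333)*u + (113912057140/8846559219277)*u^2 + ...; c3 = 8136575510/1962501333.
S_4 = c3*u/(S_3 - 1) = 1 + (-2562/824927)*u + ...; c4 = -2562/824927.


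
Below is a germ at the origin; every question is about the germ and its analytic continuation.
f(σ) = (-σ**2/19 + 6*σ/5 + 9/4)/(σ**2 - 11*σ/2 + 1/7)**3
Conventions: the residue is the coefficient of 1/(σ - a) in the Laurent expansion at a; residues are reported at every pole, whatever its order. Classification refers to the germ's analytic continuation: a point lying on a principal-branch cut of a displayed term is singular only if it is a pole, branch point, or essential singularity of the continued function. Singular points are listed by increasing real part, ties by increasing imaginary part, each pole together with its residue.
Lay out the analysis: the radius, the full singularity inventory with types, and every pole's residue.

Denominator factor (σ**2 - 11*σ/2 + 1/7)^3: discriminant 831/28, real irrational roots 11/4 + (1/28)*sqrt(5817) and 11/4 - (1/28)*sqrt(5817); poles of order 3, moduli 11/4 + (1/28)*sqrt(5817) and 11/4 - (1/28)*sqrt(5817).
The radius of convergence is the smallest modulus among the singular points: 11/4 - (1/28)*sqrt(5817).
The factor σ**2 - 11*σ/2 + 1/7 splits as (σ - a)(σ - a') with a = 11/4 - (1/28)*sqrt(5817), a' = 11/4 + (1/28)*sqrt(5817). At the order-3 pole a set g(σ) = (σ - a)^3*f(σ) = [-σ**2/19 + 6*σ/5 + 9/4] / (σ - a')^3.
Order-3 pole: residue = g''(a)/2; g''(11/4 - (1/28)*sqrt(5817)) = -(55216/318808995)*sqrt(5817), so the residue is -(27608/318808995)*sqrt(5817).
The factor σ**2 - 11*σ/2 + 1/7 splits as (σ - a)(σ - a') with a = 11/4 + (1/28)*sqrt(5817), a' = 11/4 - (1/28)*sqrt(5817). At the order-3 pole a set g(σ) = (σ - a)^3*f(σ) = [-σ**2/19 + 6*σ/5 + 9/4] / (σ - a')^3.
Order-3 pole: residue = g''(a)/2; g''(11/4 + (1/28)*sqrt(5817)) = (55216/318808995)*sqrt(5817), so the residue is (27608/318808995)*sqrt(5817).
List the singular points by increasing real part (a conjugate pair: the negative imaginary part first).

Radius of convergence at 0: 11/4 - (1/28)*sqrt(5817).
At 11/4 - (1/28)*sqrt(5817): a pole of order 3; residue -(27608/318808995)*sqrt(5817).
At 11/4 + (1/28)*sqrt(5817): a pole of order 3; residue (27608/318808995)*sqrt(5817).


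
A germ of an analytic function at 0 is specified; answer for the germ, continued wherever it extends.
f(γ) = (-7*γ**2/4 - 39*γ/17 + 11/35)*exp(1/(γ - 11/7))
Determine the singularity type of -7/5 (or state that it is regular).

There is no denominator, hence no pole anywhere.
The essential point of exp(1/(γ - (11/7))) is 11/7, not -7/5.
So the germ continues analytically to -7/5.

The point is a regular point.


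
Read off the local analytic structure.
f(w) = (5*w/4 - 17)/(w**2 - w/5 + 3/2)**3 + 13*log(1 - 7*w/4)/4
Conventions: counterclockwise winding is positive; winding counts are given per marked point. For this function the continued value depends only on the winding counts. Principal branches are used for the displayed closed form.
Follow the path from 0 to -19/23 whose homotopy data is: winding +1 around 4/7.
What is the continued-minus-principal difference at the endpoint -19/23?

The rational part is single-valued and drops out of the difference; each branch term changes only by its own monodromy.
(13/4)*log(1 - w/(4/7)): each positive loop around 4/7 adds 2*pi*i to the log, so winding +1 contributes (13/4)*(1)*2*pi*i = (13/2)*pi*i.
Summing the contributions at w = -19/23 gives (13/2)*pi*i.

Continued minus principal equals (13/2)*pi*i.


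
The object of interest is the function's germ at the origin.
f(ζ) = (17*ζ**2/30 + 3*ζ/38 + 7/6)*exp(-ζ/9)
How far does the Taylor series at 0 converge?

The factor exp(-ζ/9) is entire and contributes no finite singular point.
The polynomial part has no poles.
No finite singular points: the Taylor series at 0 converges everywhere.

The radius of convergence is infinite.


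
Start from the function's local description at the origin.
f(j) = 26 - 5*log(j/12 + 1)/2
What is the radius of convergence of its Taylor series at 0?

Branch term (-5/2)*log(1 - j/(-12)): its argument vanishes at j = -12, a logarithmic branch point, modulus 12.
The radius of convergence is the smallest modulus among the singular points: 12.

The radius of convergence is 12.


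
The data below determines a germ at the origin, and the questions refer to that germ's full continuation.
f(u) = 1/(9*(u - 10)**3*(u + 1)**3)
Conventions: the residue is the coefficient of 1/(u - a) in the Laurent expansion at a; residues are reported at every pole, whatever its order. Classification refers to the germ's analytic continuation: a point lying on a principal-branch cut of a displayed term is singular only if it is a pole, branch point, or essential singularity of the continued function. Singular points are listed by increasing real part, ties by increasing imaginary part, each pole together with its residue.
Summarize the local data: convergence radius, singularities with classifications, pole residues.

Denominator factor (u - 10)^3: pole of order 3 at 10, modulus 10.
Denominator factor (u + 1)^3: pole of order 3 at -1, modulus 1.
The radius of convergence is the smallest modulus among the singular points: 1.
At the order-3 pole -1 set g(u) = (u - (-1))^3*f(u) = 1/(9*(u - 10)**3).
Order-3 pole: residue = g''(a)/2; g''(-1) = -4/483153, so the residue is -2/483153.
At the order-3 pole 10 set g(u) = (u - (10))^3*f(u) = 1/(9*(u + 1)**3).
Order-3 pole: residue = g''(a)/2; g''(10) = 4/483153, so the residue is 2/483153.
List the singular points by increasing real part (a conjugate pair: the negative imaginary part first).

Radius of convergence at 0: 1.
At -1: a pole of order 3; residue -2/483153.
At 10: a pole of order 3; residue 2/483153.


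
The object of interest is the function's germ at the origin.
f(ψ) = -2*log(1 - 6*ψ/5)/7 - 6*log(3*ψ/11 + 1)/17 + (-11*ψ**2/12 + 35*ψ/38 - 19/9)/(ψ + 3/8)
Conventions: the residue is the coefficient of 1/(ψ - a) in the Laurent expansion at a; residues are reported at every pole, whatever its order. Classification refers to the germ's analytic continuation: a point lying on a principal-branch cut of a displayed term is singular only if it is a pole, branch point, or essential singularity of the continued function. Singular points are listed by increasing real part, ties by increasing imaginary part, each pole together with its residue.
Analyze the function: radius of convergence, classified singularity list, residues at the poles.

Denominator factor (ψ + 3/8): pole of order 1 at -3/8, modulus 3/8.
Branch term (-2/7)*log(1 - ψ/(5/6)): its argument vanishes at ψ = 5/6, a logarithmic branch point, modulus 5/6.
Branch term (-6/17)*log(1 - ψ/(-11/3)): its argument vanishes at ψ = -11/3, a logarithmic branch point, modulus 11/3.
The radius of convergence is the smallest modulus among the singular points: 3/8.
The branch terms are analytic at -3/8 and contribute nothing to the residue; only the rational part matters.
At the order-1 pole -3/8 set g(ψ) = (ψ - (-3/8))*(rational part) = -11*ψ**2/12 + 35*ψ/38 - 19/9.
Simple pole: residue = g(a) at a = -3/8, which is -113179/43776.
List the singular points by increasing real part (a conjugate pair: the negative imaginary part first).

Radius of convergence at 0: 3/8.
At -11/3: a logarithmic branch point.
At -3/8: a pole of order 1; residue -113179/43776.
At 5/6: a logarithmic branch point.


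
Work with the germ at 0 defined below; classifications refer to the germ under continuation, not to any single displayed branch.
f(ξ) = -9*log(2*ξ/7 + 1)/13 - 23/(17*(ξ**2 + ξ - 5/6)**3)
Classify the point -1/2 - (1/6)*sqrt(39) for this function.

The point is a pole of order 3.

The denominator factor ξ**2 + ξ - 5/6 vanishes at -1/2 - (1/6)*sqrt(39) and appears to the power 3; the numerator there equals -23/17, nonzero, and no other factor vanishes.
The branch terms are analytic at this point.
Hence a pole whose order is the multiplicity, 3.


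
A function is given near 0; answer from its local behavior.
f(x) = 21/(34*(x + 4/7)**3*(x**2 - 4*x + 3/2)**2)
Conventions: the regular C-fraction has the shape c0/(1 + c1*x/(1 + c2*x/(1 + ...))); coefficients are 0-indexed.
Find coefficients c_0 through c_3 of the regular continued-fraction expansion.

Taylor coefficients (expand at 0): a_0 = 2401/1632, a_1 = 2401/19584, a_2 = 199283/13056, a_3 = 9524767/1410048.
c0 = a_0 = 2401/1632. Peel one level at a time: if S = 1 + c*x/S' with S'(0) = 1, then c is the x-coefficient of S and S' = c*x/(S - 1).
S_1 = c0/f = 1 + (-1/12)*x + (-1493/144)*x^2 + ...; c1 = -1/12.
S_2 = c1*x/(S_1 - 1) = 1 + (-1493/12)*x + (1112051/72)*x^2 + ...; c2 = -1493/12.
S_3 = c2*x/(S_2 - 1) = 1 + (1112051/8958)*x + ...; c3 = 1112051/8958.

The regular C-fraction coefficients are [2401/1632, -1/12, -1493/12, 1112051/8958].


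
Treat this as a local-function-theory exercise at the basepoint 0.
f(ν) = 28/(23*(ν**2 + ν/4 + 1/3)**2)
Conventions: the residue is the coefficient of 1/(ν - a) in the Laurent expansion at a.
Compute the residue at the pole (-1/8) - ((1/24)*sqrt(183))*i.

The factor ν**2 + ν/4 + 1/3 splits as (ν - a)(ν - a') with a = (-1/8) - ((1/24)*sqrt(183))*i, a' = (-1/8) + ((1/24)*sqrt(183))*i. At the order-2 pole a set g(ν) = (ν - a)^2*f(ν) = [28/23] / (ν - a')^2.
Order-2 pole: residue = g'(a); g'((-1/8) - ((1/24)*sqrt(183))*i) = ((10752/85583)*sqrt(183))*i, so the residue is ((10752/85583)*sqrt(183))*i.

The residue is ((10752/85583)*sqrt(183))*i.


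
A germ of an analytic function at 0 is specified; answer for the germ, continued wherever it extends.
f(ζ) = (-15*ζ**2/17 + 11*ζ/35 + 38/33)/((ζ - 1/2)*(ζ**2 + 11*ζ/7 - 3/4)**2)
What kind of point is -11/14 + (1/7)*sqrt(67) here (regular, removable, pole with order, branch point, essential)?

The point is a pole of order 2.

The denominator factor ζ**2 + 11*ζ/7 - 3/4 vanishes at -11/14 + (1/7)*sqrt(67) and appears to the power 2; the numerator there equals -465457/549780 + (1012/4165)*sqrt(67), nonzero, and no other factor vanishes.
Hence a pole whose order is the multiplicity, 2.


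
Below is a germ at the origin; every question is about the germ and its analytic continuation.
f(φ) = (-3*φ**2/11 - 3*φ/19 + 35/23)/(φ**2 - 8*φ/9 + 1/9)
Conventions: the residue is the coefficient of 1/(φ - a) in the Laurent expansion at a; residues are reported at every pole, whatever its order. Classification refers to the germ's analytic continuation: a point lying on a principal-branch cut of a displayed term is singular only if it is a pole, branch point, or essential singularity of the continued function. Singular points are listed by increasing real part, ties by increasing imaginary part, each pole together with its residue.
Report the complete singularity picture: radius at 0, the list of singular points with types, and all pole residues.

Radius of convergence at 0: 4/9 - (1/9)*sqrt(7).
At 4/9 - (1/9)*sqrt(7): a pole of order 1; residue -251/1254 - (12739/14421)*sqrt(7).
At 4/9 + (1/9)*sqrt(7): a pole of order 1; residue -251/1254 + (12739/14421)*sqrt(7).

Denominator factor (φ**2 - 8*φ/9 + 1/9): discriminant 28/81, real irrational roots 4/9 + (1/9)*sqrt(7) and 4/9 - (1/9)*sqrt(7); poles of order 1, moduli 4/9 + (1/9)*sqrt(7) and 4/9 - (1/9)*sqrt(7).
The radius of convergence is the smallest modulus among the singular points: 4/9 - (1/9)*sqrt(7).
The factor φ**2 - 8*φ/9 + 1/9 splits as (φ - a)(φ - a') with a = 4/9 - (1/9)*sqrt(7), a' = 4/9 + (1/9)*sqrt(7). At the order-1 pole a set g(φ) = (φ - a)*f(φ) = [-3*φ**2/11 - 3*φ/19 + 35/23] / (φ - a').
Simple pole: residue = g(a) at a = 4/9 - (1/9)*sqrt(7), which is -251/1254 - (12739/14421)*sqrt(7).
The factor φ**2 - 8*φ/9 + 1/9 splits as (φ - a)(φ - a') with a = 4/9 + (1/9)*sqrt(7), a' = 4/9 - (1/9)*sqrt(7). At the order-1 pole a set g(φ) = (φ - a)*f(φ) = [-3*φ**2/11 - 3*φ/19 + 35/23] / (φ - a').
Simple pole: residue = g(a) at a = 4/9 + (1/9)*sqrt(7), which is -251/1254 + (12739/14421)*sqrt(7).
List the singular points by increasing real part (a conjugate pair: the negative imaginary part first).


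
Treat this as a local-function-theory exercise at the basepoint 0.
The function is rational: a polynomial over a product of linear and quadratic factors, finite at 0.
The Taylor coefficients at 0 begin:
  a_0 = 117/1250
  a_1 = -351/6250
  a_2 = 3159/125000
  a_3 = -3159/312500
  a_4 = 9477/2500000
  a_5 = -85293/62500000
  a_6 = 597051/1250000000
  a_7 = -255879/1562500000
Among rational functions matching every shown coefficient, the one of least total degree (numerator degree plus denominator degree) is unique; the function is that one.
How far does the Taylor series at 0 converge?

No rational of total degree below 2 reproduces all 8 coefficients; solving the [0/2] Pade equations on them gives f(ρ) = 26/(25*(ρ + 10/3)**2), whose expansion matches every shown term.
Denominator factor (ρ + 10/3)^2: pole of order 2 at -10/3, modulus 10/3.
The radius of convergence is the smallest modulus among the singular points: 10/3.

The radius of convergence is 10/3.


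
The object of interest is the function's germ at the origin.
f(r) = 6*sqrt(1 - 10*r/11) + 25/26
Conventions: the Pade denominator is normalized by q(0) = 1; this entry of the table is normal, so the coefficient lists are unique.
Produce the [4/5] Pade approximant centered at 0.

The Pade approximant has numerator coefficients [181/26, -3073210/204347, 201497925/17982536, -325923625/98903948, 2633478125/8703547424]; denominator coefficients [1, -27800/15719, 695625/691636, -746875/3803998, 2515625/334751824, 121875/920567516].

Taylor coefficients needed (expand at 0): a_0 = 181/26, a_1 = -30/11, a_2 = -75/121, a_3 = -375/1331, a_4 = -9375/58564, a_5 = -65625/644204, a_6 = -984375/14172488, a_7 = -703125/14172488, a_8 = -45703125/1247178944, a_9 = -380859375/13718968384.
Write the denominator as Q(r) = 1 + q1*r + q2*r^2 + q3*r^3 + q4*r^4 + q5*r^5. Requiring Q*f - P = O(r^10) with deg P <= 4 kills the coefficients of r^5..r^9 in Q*f:
  r^5: a_5 + q1*a_4 + q2*a_3 + q3*a_2 + q4*a_1 + q5*a_0 = 0, i.e. -65625/644204 + (-9375/58564)*q1 + (-375/1331)*q2 + (-75/121)*q3 + (-30/11)*q4 + (181/26)*q5 = 0.
  r^6: a_6 + q1*a_5 + q2*a_4 + q3*a_3 + q4*a_2 + q5*a_1 = 0, i.e. -984375/14172488 + (-65625/644204)*q1 + (-9375/58564)*q2 + (-375/1331)*q3 + (-75/121)*q4 + (-30/11)*q5 = 0.
  r^7: a_7 + q1*a_6 + q2*a_5 + q3*a_4 + q4*a_3 + q5*a_2 = 0, i.e. -703125/14172488 + (-984375/14172488)*q1 + (-65625/644204)*q2 + (-9375/58564)*q3 + (-375/1331)*q4 + (-75/121)*q5 = 0.
  r^8: a_8 + q1*a_7 + q2*a_6 + q3*a_5 + q4*a_4 + q5*a_3 = 0, i.e. -45703125/1247178944 + (-703125/14172488)*q1 + (-984375/14172488)*q2 + (-65625/644204)*q3 + (-9375/58564)*q4 + (-375/1331)*q5 = 0.
  r^9: a_9 + q1*a_8 + q2*a_7 + q3*a_6 + q4*a_5 + q5*a_4 = 0, i.e. -380859375/13718968384 + (-45703125/1247178944)*q1 + (-703125/14172488)*q2 + (-984375/14172488)*q3 + (-65625/644204)*q4 + (-9375/58564)*q5 = 0.
Solving this linear system: q1 = -27800/15719, q2 = 695625/691636, q3 = -746875/3803998, q4 = 2515625/334751824, q5 = 121875/920567516.
The numerator is Q*f truncated at degree 4: P0 = a_0 = 181/26; P1 = a_1 + q1*a_0 = -3073210/204347; P2 = a_2 + q1*a_1 + q2*a_0 = 201497925/17982536; P3 = a_3 + q1*a_2 + q2*a_1 + q3*a_0 = -325923625/98903948; P4 = a_4 + q1*a_3 + q2*a_2 + q3*a_1 + q4*a_0 = 2633478125/8703547424.


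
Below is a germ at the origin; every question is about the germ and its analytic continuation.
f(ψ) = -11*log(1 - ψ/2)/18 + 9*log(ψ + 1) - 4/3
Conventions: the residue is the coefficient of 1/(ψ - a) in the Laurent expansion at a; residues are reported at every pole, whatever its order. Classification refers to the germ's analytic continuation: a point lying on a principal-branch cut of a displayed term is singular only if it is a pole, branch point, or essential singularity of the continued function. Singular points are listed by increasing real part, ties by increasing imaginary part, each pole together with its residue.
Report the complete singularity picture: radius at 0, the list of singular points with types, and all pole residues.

Branch term (-11/18)*log(1 - ψ/(2)): its argument vanishes at ψ = 2, a logarithmic branch point, modulus 2.
Branch term (9)*log(1 - ψ/(-1)): its argument vanishes at ψ = -1, a logarithmic branch point, modulus 1.
The radius of convergence is the smallest modulus among the singular points: 1.
List the singular points by increasing real part (a conjugate pair: the negative imaginary part first).

Radius of convergence at 0: 1.
At -1: a logarithmic branch point.
At 2: a logarithmic branch point.


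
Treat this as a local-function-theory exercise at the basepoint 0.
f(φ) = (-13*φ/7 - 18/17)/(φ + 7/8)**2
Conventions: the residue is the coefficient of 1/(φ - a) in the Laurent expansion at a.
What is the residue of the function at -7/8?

At the order-2 pole -7/8 set g(φ) = (φ - (-7/8))^2*f(φ) = -13*φ/7 - 18/17.
Order-2 pole: residue = g'(a); g'(-7/8) = -13/7, so the residue is -13/7.

The residue is -13/7.


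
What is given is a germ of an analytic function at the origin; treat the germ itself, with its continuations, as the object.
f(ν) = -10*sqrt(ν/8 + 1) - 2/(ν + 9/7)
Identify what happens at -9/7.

The denominator factor ν + 9/7 vanishes at -9/7 and appears to the power 1; the numerator there equals -2, nonzero, and no other factor vanishes.
The branch terms are analytic at this point.
Hence a pole whose order is the multiplicity, 1.

The point is a pole of order 1.


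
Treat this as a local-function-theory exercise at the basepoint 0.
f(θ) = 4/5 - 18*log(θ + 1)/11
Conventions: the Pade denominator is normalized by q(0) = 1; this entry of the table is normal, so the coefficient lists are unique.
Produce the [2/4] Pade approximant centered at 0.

Taylor coefficients needed (expand at 0): a_0 = 4/5, a_1 = -18/11, a_2 = 9/11, a_3 = -6/11, a_4 = 9/22, a_5 = -18/55, a_6 = 3/11.
Write the denominator as Q(θ) = 1 + q1*θ + q2*θ^2 + q3*θ^3 + q4*θ^4. Requiring Q*f - P = O(θ^7) with deg P <= 2 kills the coefficients of θ^3..θ^6 in Q*f:
  θ^3: a_3 + q1*a_2 + q2*a_1 + q3*a_0 = 0, i.e. -6/11 + (9/11)*q1 + (-18/11)*q2 + (4/5)*q3 = 0.
  θ^4: a_4 + q1*a_3 + q2*a_2 + q3*a_1 + q4*a_0 = 0, i.e. 9/22 + (-6/11)*q1 + (9/11)*q2 + (-18/11)*q3 + (4/5)*q4 = 0.
  θ^5: a_5 + q1*a_4 + q2*a_3 + q3*a_2 + q4*a_1 = 0, i.e. -18/55 + (9/22)*q1 + (-6/11)*q2 + (9/11)*q3 + (-18/11)*q4 = 0.
  θ^6: a_6 + q1*a_5 + q2*a_4 + q3*a_3 + q4*a_2 = 0, i.e. 3/11 + (-18/55)*q1 + (9/22)*q2 + (-6/11)*q3 + (9/11)*q4 = 0.
Solving this linear system: q1 = 31021/26067, q2 = 21961/86890, q3 = -159/8689, q4 = 143/34756.
The numerator is Q*f truncated at degree 2: P0 = a_0 = 4/5; P1 = a_1 + q1*a_0 = -981106/1433685; P2 = a_2 + q1*a_1 + q2*a_0 = -2214983/2389475.

The Pade approximant has numerator coefficients [4/5, -981106/1433685, -2214983/2389475]; denominator coefficients [1, 31021/26067, 21961/86890, -159/8689, 143/34756].


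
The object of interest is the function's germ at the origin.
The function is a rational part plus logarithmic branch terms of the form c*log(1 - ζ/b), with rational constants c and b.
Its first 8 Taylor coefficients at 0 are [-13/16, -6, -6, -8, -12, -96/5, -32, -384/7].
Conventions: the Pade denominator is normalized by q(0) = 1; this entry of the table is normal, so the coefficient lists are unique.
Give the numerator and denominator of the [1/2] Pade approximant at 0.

The Pade approximant has numerator coefficients [-13/16, -5209/996]; denominator coefficients [1, -236/249, -32/83].

Taylor coefficients needed (read off): a_0 = -13/16, a_1 = -6, a_2 = -6, a_3 = -8.
Write the denominator as Q(ζ) = 1 + q1*ζ + q2*ζ^2. Requiring Q*f - P = O(ζ^4) with deg P <= 1 kills the coefficients of ζ^2..ζ^3 in Q*f:
  ζ^2: a_2 + q1*a_1 + q2*a_0 = 0, i.e. -6 + (-6)*q1 + (-13/16)*q2 = 0.
  ζ^3: a_3 + q1*a_2 + q2*a_1 = 0, i.e. -8 + (-6)*q1 + (-6)*q2 = 0.
Solving this linear system: q1 = -236/249, q2 = -32/83.
The numerator is Q*f truncated at degree 1: P0 = a_0 = -13/16; P1 = a_1 + q1*a_0 = -5209/996.


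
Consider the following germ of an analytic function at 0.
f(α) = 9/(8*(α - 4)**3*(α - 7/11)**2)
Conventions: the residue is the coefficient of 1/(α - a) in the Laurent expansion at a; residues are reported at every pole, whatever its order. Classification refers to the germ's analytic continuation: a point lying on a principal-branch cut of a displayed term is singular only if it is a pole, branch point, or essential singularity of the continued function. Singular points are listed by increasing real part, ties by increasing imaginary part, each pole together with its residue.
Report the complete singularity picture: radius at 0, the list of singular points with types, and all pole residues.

Radius of convergence at 0: 7/11.
At 7/11: a pole of order 2; residue -395307/14993288.
At 4: a pole of order 3; residue 395307/14993288.

Denominator factor (α - 7/11)^2: pole of order 2 at 7/11, modulus 7/11.
Denominator factor (α - 4)^3: pole of order 3 at 4, modulus 4.
The radius of convergence is the smallest modulus among the singular points: 7/11.
At the order-2 pole 7/11 set g(α) = (α - (7/11))^2*f(α) = 9/(8*(α - 4)**3).
Order-2 pole: residue = g'(a); g'(7/11) = -395307/14993288, so the residue is -395307/14993288.
At the order-3 pole 4 set g(α) = (α - (4))^3*f(α) = 9/(8*(α - 7/11)**2).
Order-3 pole: residue = g''(a)/2; g''(4) = 395307/7496644, so the residue is 395307/14993288.
List the singular points by increasing real part (a conjugate pair: the negative imaginary part first).


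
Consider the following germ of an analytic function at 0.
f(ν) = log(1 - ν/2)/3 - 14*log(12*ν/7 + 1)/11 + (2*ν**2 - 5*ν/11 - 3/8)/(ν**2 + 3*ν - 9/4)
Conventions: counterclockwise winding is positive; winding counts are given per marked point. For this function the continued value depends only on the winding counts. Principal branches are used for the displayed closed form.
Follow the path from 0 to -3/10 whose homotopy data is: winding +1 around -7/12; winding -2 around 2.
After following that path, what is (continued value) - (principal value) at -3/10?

The rational part is single-valued and drops out of the difference; each branch term changes only by its own monodromy.
(1/3)*log(1 - ν/(2)): each positive loop around 2 adds 2*pi*i to the log, so winding -2 contributes (1/3)*(-2)*2*pi*i = -(4/3)*pi*i.
(-14/11)*log(1 - ν/(-7/12)): each positive loop around -7/12 adds 2*pi*i to the log, so winding +1 contributes (-14/11)*(1)*2*pi*i = -(28/11)*pi*i.
Summing the contributions at ν = -3/10 gives -(128/33)*pi*i.

Continued minus principal equals -(128/33)*pi*i.


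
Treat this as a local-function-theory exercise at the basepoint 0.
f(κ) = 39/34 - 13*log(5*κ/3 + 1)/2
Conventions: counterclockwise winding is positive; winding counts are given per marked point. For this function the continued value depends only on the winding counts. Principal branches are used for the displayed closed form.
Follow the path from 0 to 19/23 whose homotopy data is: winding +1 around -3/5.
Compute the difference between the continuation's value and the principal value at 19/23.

The rational part is single-valued and drops out of the difference; each branch term changes only by its own monodromy.
(-13/2)*log(1 - κ/(-3/5)): each positive loop around -3/5 adds 2*pi*i to the log, so winding +1 contributes (-13/2)*(1)*2*pi*i = -(13)*pi*i.
Summing the contributions at κ = 19/23 gives -(13)*pi*i.

Continued minus principal equals -(13)*pi*i.


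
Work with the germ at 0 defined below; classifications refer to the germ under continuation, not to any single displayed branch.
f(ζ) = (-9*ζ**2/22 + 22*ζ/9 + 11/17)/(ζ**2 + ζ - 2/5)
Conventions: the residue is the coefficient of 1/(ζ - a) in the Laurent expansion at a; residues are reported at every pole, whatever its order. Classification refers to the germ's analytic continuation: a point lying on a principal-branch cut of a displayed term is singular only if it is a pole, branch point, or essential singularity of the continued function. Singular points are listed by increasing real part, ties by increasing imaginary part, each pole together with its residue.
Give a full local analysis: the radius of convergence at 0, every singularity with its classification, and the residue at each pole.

Denominator factor (ζ**2 + ζ - 2/5): discriminant 13/5, real irrational roots -1/2 + (1/10)*sqrt(65) and -1/2 - (1/10)*sqrt(65); poles of order 1, moduli -1/2 + (1/10)*sqrt(65) and 1/2 + (1/10)*sqrt(65).
The radius of convergence is the smallest modulus among the singular points: -1/2 + (1/10)*sqrt(65).
The factor ζ**2 + ζ - 2/5 splits as (ζ - a)(ζ - a') with a = -1/2 - (1/10)*sqrt(65), a' = -1/2 + (1/10)*sqrt(65). At the order-1 pole a set g(ζ) = (ζ - a)*f(ζ) = [-9*ζ**2/22 + 22*ζ/9 + 11/17] / (ζ - a').
Simple pole: residue = g(a) at a = -1/2 - (1/10)*sqrt(65), which is 565/396 + (31753/437580)*sqrt(65).
The factor ζ**2 + ζ - 2/5 splits as (ζ - a)(ζ - a') with a = -1/2 + (1/10)*sqrt(65), a' = -1/2 - (1/10)*sqrt(65). At the order-1 pole a set g(ζ) = (ζ - a)*f(ζ) = [-9*ζ**2/22 + 22*ζ/9 + 11/17] / (ζ - a').
Simple pole: residue = g(a) at a = -1/2 + (1/10)*sqrt(65), which is 565/396 - (31753/437580)*sqrt(65).
List the singular points by increasing real part (a conjugate pair: the negative imaginary part first).

Radius of convergence at 0: -1/2 + (1/10)*sqrt(65).
At -1/2 - (1/10)*sqrt(65): a pole of order 1; residue 565/396 + (31753/437580)*sqrt(65).
At -1/2 + (1/10)*sqrt(65): a pole of order 1; residue 565/396 - (31753/437580)*sqrt(65).


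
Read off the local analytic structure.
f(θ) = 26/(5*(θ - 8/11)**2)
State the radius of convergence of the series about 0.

The radius of convergence is 8/11.

Denominator factor (θ - 8/11)^2: pole of order 2 at 8/11, modulus 8/11.
The radius of convergence is the smallest modulus among the singular points: 8/11.


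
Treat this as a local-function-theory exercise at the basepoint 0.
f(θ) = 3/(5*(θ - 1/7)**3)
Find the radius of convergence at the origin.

Denominator factor (θ - 1/7)^3: pole of order 3 at 1/7, modulus 1/7.
The radius of convergence is the smallest modulus among the singular points: 1/7.

The radius of convergence is 1/7.


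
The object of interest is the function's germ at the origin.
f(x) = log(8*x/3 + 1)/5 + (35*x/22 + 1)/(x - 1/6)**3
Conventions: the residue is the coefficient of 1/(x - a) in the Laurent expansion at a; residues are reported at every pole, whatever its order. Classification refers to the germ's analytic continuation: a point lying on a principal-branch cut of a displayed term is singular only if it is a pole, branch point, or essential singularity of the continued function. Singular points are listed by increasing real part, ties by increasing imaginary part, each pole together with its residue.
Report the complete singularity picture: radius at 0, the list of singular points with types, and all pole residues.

Radius of convergence at 0: 1/6.
At -3/8: a logarithmic branch point.
At 1/6: a pole of order 3; residue 0.

Denominator factor (x - 1/6)^3: pole of order 3 at 1/6, modulus 1/6.
Branch term (1/5)*log(1 - x/(-3/8)): its argument vanishes at x = -3/8, a logarithmic branch point, modulus 3/8.
The radius of convergence is the smallest modulus among the singular points: 1/6.
The branch term is analytic at 1/6 and contributes nothing to the residue; only the rational part matters.
At the order-3 pole 1/6 set g(x) = (x - (1/6))^3*(rational part) = 35*x/22 + 1.
Order-3 pole: residue = g''(a)/2; g''(1/6) = 0, so the residue is 0.
List the singular points by increasing real part (a conjugate pair: the negative imaginary part first).


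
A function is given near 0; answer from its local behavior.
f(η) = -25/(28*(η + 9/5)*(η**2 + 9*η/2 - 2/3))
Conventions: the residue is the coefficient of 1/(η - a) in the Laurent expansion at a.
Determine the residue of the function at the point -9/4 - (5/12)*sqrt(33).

The factor η**2 + 9*η/2 - 2/3 splits as (η - a)(η - a') with a = -9/4 - (5/12)*sqrt(33), a' = -9/4 + (5/12)*sqrt(33). At the order-1 pole a set g(η) = (η - a)*f(η) = [-25/(28*(η + 9/5))] / (η - a').
Simple pole: residue = g(a) at a = -9/4 - (5/12)*sqrt(33), which is -1875/23212 + (675/255332)*sqrt(33).

The residue is -1875/23212 + (675/255332)*sqrt(33).
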